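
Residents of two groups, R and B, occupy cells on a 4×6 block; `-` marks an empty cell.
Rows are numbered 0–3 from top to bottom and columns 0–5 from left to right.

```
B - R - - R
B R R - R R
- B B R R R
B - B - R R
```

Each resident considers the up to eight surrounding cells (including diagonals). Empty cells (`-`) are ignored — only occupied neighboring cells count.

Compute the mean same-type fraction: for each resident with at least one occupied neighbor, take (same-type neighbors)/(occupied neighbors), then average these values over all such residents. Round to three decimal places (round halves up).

(0,0)B 1/2
(0,2)R 2/2
(0,5)R 2/2
(1,0)B 2/3
(1,1)R 2/6
(1,2)R 3/5
(1,4)R 5/5
(1,5)R 4/4
(2,1)B 4/6
(2,2)B 2/5
(2,3)R 4/6
(2,4)R 6/6
(2,5)R 5/5
(3,0)B 1/1
(3,2)B 2/3
(3,4)R 4/4
(3,5)R 3/3
Sum over 17 residents: 1/2 + 2/2 + 2/2 + 2/3 + 2/6 + 3/5 + 5/5 + 4/4 + 4/6 + 2/5 + 4/6 + 6/6 + 5/5 + 1/1 + 2/3 + 4/4 + 3/3 = 27/2; mean = 27/2 ÷ 17 = 27/34 = 0.794117… → 0.794.

0.794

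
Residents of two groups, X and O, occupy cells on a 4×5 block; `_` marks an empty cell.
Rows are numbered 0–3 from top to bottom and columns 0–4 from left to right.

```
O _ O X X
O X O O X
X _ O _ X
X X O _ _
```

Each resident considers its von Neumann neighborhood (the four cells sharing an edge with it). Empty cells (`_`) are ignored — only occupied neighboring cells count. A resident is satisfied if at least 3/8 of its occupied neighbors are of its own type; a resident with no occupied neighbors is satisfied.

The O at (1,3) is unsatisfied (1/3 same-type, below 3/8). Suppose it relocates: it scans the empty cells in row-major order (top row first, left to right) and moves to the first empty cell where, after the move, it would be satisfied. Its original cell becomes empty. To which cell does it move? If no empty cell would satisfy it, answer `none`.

Vacating (1,3). Empty cells in order:
  (0,1): 2/3 same-type → satisfied — stop here.

(0,1)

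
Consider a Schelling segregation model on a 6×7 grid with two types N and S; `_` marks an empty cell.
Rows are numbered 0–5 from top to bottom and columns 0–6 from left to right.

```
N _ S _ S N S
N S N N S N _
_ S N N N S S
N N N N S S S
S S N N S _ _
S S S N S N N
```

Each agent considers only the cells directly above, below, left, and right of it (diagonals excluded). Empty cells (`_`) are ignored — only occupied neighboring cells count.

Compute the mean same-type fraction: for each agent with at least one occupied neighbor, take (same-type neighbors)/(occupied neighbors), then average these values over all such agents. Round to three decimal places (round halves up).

0.586

Row 0: (0,0)N 1/1 · (0,2)S 0/1 · (0,4)S 1/2 · (0,5)N 1/3 · (0,6)S 0/1
Row 1: (1,0)N 1/2 · (1,1)S 1/3 · (1,2)N 2/4 · (1,3)N 2/3 · (1,4)S 1/4 · (1,5)N 1/3
Row 2: (2,1)S 1/3 · (2,2)N 3/4 · (2,3)N 4/4 · (2,4)N 1/4 · (2,5)S 2/4 · (2,6)S 2/2
Row 3: (3,0)N 1/2 · (3,1)N 2/4 · (3,2)N 4/4 · (3,3)N 3/4 · (3,4)S 2/4 · (3,5)S 3/3 · (3,6)S 2/2
Row 4: (4,0)S 2/3 · (4,1)S 2/4 · (4,2)N 2/4 · (4,3)N 3/4 · (4,4)S 2/3
Row 5: (5,0)S 2/2 · (5,1)S 3/3 · (5,2)S 1/3 · (5,3)N 1/3 · (5,4)S 1/3 · (5,5)N 1/2 · (5,6)N 1/1
Sum over 36 agents: 1/1 + 0/1 + 1/2 + 1/3 + 0/1 + 1/2 + 1/3 + 2/4 + 2/3 + 1/4 + 1/3 + 1/3 + 3/4 + 4/4 + 1/4 + 2/4 + 2/2 + 1/2 + 2/4 + 4/4 + 3/4 + 2/4 + 3/3 + 2/2 + 2/3 + 2/4 + 2/4 + 3/4 + 2/3 + 2/2 + 3/3 + 1/3 + 1/3 + 1/3 + 1/2 + 1/1 = 253/12; mean = 253/12 ÷ 36 = 253/432 = 0.585648… → 0.586.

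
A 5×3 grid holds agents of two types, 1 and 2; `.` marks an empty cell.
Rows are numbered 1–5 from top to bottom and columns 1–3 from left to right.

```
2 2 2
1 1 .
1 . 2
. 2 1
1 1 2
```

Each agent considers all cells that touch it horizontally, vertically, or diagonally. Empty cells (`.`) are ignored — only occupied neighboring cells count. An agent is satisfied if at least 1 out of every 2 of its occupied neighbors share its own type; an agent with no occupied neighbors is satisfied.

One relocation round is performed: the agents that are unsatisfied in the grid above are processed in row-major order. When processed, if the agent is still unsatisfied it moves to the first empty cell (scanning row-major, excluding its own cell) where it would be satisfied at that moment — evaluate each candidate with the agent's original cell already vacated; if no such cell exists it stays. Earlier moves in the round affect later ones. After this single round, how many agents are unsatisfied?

Initially unsatisfied (in order): (1,1), (2,2), (3,3), (4,2), (4,3), (5,3).
  (1,1) → (2,3).
  (2,2) → (1,1).
  (3,3): now satisfied by earlier moves; stays.
  (4,2) → (2,2).
  (4,3) → (4,1).
  (5,3) → (3,2).
Resulting grid:
1 2 2
1 2 2
1 2 2
1 . .
1 1 .
Unsatisfied now: (1,1), (2,1).

2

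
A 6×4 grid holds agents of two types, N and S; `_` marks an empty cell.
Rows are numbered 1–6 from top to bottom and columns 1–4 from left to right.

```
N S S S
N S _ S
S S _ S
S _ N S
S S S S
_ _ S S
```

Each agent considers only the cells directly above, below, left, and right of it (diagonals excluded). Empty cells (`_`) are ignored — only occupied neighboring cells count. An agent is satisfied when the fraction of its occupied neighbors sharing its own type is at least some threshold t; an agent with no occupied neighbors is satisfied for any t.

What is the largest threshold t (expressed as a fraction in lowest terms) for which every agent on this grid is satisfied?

0/1

(1,1)N 1/2
(1,2)S 2/3
(1,3)S 2/2
(1,4)S 2/2
(2,1)N 1/3
(2,2)S 2/3
(2,4)S 2/2
(3,1)S 2/3
(3,2)S 2/2
(3,4)S 2/2
(4,1)S 2/2
(4,3)N 0/2
(4,4)S 2/3
(5,1)S 2/2
(5,2)S 2/2
(5,3)S 3/4
(5,4)S 3/3
(6,3)S 2/2
(6,4)S 2/2
The smallest same-type fraction is 0/2 at (4,3), which reduces to 0/1. Any threshold above that leaves this agent unsatisfied.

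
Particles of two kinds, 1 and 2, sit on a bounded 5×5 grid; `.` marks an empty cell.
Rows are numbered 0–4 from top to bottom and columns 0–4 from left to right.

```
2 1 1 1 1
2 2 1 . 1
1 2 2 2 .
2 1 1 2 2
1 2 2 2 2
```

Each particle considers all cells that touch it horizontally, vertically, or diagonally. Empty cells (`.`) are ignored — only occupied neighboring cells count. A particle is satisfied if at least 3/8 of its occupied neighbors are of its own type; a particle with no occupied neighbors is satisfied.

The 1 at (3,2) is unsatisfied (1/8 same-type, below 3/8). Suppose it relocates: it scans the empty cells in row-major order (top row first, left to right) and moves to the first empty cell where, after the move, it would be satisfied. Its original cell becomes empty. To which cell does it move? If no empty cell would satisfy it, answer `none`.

Vacating (3,2). Empty cells in order:
  (1,3): 5/7 same-type → satisfied — stop here.

(1,3)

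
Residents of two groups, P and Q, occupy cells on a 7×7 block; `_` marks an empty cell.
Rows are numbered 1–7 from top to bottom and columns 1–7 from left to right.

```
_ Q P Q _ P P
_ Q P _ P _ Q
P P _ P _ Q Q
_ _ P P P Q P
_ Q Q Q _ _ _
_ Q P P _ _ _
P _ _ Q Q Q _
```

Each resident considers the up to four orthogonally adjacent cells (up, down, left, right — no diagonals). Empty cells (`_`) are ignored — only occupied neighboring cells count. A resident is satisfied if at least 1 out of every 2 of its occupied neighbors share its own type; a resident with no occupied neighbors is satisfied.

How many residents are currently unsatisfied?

8

(1,2)Q 1/2 satisfied
(1,3)P 1/3 not
(1,4)Q 0/1 not
(1,6)P 1/1 satisfied
(1,7)P 1/2 satisfied
(2,2)Q 1/3 not
(2,3)P 1/2 satisfied
(2,5)P 0/0 satisfied
(2,7)Q 1/2 satisfied
(3,1)P 1/1 satisfied
(3,2)P 1/2 satisfied
(3,4)P 1/1 satisfied
(3,6)Q 2/2 satisfied
(3,7)Q 2/3 satisfied
(4,3)P 1/2 satisfied
(4,4)P 3/4 satisfied
(4,5)P 1/2 satisfied
(4,6)Q 1/3 not
(4,7)P 0/2 not
(5,2)Q 2/2 satisfied
(5,3)Q 2/4 satisfied
(5,4)Q 1/3 not
(6,2)Q 1/2 satisfied
(6,3)P 1/3 not
(6,4)P 1/3 not
(7,1)P 0/0 satisfied
(7,4)Q 1/2 satisfied
(7,5)Q 2/2 satisfied
(7,6)Q 1/1 satisfied
Unsatisfied: (1,3), (1,4), (2,2), (4,6), (4,7), (5,4), (6,3), (6,4) — 8 in total.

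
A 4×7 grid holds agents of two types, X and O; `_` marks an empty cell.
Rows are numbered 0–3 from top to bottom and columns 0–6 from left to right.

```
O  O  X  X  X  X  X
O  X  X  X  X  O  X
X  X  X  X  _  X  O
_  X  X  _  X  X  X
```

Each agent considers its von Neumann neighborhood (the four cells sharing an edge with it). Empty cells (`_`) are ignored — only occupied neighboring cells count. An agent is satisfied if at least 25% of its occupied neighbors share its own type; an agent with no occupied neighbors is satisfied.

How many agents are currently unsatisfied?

2

Row 0: (0,0)O 2/2 ✓ · (0,1)O 1/3 ✓ · (0,2)X 2/3 ✓ · (0,3)X 3/3 ✓ · (0,4)X 3/3 ✓ · (0,5)X 2/3 ✓ · (0,6)X 2/2 ✓
Row 1: (1,0)O 1/3 ✓ · (1,1)X 2/4 ✓ · (1,2)X 4/4 ✓ · (1,3)X 4/4 ✓ · (1,4)X 2/3 ✓ · (1,5)O 0/4 ✗ · (1,6)X 1/3 ✓
Row 2: (2,0)X 1/2 ✓ · (2,1)X 4/4 ✓ · (2,2)X 4/4 ✓ · (2,3)X 2/2 ✓ · (2,5)X 1/3 ✓ · (2,6)O 0/3 ✗
Row 3: (3,1)X 2/2 ✓ · (3,2)X 2/2 ✓ · (3,4)X 1/1 ✓ · (3,5)X 3/3 ✓ · (3,6)X 1/2 ✓
Unsatisfied: (1,5), (2,6) — 2 in total.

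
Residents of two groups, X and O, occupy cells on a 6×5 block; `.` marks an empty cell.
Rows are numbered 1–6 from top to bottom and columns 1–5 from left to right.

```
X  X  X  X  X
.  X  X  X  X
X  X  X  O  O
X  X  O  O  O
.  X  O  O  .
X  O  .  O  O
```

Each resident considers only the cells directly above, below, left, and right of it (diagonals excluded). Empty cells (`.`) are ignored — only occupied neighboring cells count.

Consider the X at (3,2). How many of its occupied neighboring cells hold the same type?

4

Occupied neighbors of (3,2): (2,2)=X, (4,2)=X, (3,1)=X, (3,3)=X.
Same type (X): 4 of 4.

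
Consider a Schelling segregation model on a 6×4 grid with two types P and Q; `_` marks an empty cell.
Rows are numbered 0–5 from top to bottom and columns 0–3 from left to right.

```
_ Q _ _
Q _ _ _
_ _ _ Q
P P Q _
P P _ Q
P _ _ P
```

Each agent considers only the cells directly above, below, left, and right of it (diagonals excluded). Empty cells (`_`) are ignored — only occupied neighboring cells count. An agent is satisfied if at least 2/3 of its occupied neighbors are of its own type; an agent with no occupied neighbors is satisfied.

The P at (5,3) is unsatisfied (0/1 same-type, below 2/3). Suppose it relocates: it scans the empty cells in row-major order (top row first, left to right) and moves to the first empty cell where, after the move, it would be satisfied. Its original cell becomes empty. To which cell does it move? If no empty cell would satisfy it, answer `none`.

(0,3)

Vacating (5,3). Empty cells in order:
  (0,0): 0/2 same-type → still unsatisfied.
  (0,2): 0/1 same-type → still unsatisfied.
  (0,3): 0/0 same-type → satisfied — stop here.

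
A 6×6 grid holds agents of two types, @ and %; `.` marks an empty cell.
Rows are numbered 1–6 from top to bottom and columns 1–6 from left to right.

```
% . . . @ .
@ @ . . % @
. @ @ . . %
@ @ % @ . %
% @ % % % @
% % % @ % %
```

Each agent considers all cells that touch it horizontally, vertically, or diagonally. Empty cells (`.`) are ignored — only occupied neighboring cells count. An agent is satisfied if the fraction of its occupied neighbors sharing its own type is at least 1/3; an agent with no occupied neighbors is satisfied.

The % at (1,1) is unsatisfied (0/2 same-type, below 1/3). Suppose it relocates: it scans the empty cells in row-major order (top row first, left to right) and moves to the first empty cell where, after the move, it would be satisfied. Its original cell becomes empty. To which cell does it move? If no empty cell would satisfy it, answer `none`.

(1,4)

Vacating (1,1). Empty cells in order:
  (1,2): 0/2 same-type → still unsatisfied.
  (1,3): 0/1 same-type → still unsatisfied.
  (1,4): 1/2 same-type → satisfied — stop here.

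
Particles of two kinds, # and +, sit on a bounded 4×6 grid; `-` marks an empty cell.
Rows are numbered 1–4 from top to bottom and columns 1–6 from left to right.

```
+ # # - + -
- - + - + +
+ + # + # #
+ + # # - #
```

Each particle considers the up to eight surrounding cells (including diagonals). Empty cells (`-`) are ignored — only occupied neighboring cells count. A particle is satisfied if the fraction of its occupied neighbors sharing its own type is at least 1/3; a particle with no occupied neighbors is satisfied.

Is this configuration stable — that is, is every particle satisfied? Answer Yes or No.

No

(1,1)+ 0/1 ✗
(1,2)# 1/3 ✓
(1,3)# 1/2 ✓
(1,5)+ 2/2 ✓
(2,3)+ 2/5 ✓
(2,5)+ 3/5 ✓
(2,6)+ 2/4 ✓
(3,1)+ 3/3 ✓
(3,2)+ 4/6 ✓
(3,3)# 2/6 ✓
(3,4)+ 2/6 ✓
(3,5)# 3/6 ✓
(3,6)# 2/4 ✓
(4,1)+ 3/3 ✓
(4,2)+ 3/5 ✓
(4,3)# 2/5 ✓
(4,4)# 3/4 ✓
(4,6)# 2/2 ✓
For instance (1,1) has only 0/1 same-type neighbors, below 1/3.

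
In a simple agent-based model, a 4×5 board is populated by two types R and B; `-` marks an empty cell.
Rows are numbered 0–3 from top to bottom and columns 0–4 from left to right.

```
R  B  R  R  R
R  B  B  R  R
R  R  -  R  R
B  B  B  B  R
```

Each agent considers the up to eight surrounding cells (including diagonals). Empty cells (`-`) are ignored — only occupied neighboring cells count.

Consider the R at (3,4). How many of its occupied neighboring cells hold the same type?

2

Occupied neighbors of (3,4): (2,3)=R, (2,4)=R, (3,3)=B.
Same type (R): 2 of 3.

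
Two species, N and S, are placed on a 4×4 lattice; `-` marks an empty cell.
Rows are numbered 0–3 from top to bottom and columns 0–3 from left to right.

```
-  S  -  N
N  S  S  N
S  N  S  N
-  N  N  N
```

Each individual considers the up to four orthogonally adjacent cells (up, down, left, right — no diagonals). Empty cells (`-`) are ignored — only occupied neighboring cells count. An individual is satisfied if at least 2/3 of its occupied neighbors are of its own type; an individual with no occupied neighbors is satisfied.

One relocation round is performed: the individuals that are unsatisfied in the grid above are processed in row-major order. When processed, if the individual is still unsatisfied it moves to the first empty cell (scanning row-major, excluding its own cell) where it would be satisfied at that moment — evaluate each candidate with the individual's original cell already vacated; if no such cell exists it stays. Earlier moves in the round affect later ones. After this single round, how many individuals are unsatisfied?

5

Initially unsatisfied (in order): (1,0), (1,1), (2,0), (2,1), (2,2).
  (1,0): no empty cell satisfies it; stays.
  (1,1) → (0,2).
  (2,0): no empty cell satisfies it; stays.
  (2,1): no empty cell satisfies it; stays.
  (2,2): no empty cell satisfies it; stays.
Resulting grid:
- S S N
N - S N
S N S N
- N N N
Unsatisfied now: (0,3), (1,0), (2,0), (2,1), (2,2).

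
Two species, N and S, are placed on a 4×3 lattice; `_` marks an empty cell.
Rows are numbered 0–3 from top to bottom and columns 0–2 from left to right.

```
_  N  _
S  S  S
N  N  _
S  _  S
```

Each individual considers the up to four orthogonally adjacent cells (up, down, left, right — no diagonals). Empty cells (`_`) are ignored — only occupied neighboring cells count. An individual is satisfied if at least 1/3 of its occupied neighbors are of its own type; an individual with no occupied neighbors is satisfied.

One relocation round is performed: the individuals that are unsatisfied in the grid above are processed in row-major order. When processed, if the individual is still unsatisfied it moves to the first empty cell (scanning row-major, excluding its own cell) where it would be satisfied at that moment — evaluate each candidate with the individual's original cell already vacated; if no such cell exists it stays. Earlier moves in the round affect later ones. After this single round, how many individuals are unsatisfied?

1

Initially unsatisfied (in order): (0,1), (3,0).
  (0,1) → (2,2).
  (3,0) → (0,0).
Resulting grid:
S _ _
S S S
N N N
_ _ S
Unsatisfied now: (3,2).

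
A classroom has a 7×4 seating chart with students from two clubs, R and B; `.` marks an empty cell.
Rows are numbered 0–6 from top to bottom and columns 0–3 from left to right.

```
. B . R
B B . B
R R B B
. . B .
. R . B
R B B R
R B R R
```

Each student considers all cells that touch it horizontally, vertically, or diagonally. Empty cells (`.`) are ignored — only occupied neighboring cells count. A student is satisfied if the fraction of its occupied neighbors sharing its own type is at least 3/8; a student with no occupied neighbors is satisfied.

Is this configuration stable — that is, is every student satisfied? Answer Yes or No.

Row 0: (0,1)B 2/2 ok · (0,3)R 0/1 unhappy
Row 1: (1,0)B 2/4 ok · (1,1)B 3/5 ok · (1,3)B 2/3 ok
Row 2: (2,0)R 1/3 unhappy · (2,1)R 1/5 unhappy · (2,2)B 4/5 ok · (2,3)B 3/3 ok
Row 3: (3,2)B 3/5 ok
Row 4: (4,1)R 1/4 unhappy · (4,3)B 2/3 ok
Row 5: (5,0)R 2/4 ok · (5,1)B 2/6 unhappy · (5,2)B 3/7 ok · (5,3)R 2/4 ok
Row 6: (6,0)R 1/3 unhappy · (6,1)B 2/5 ok · (6,2)R 2/5 ok · (6,3)R 2/3 ok
For instance (0,3) has only 0/1 same-type neighbors, below 3/8.

No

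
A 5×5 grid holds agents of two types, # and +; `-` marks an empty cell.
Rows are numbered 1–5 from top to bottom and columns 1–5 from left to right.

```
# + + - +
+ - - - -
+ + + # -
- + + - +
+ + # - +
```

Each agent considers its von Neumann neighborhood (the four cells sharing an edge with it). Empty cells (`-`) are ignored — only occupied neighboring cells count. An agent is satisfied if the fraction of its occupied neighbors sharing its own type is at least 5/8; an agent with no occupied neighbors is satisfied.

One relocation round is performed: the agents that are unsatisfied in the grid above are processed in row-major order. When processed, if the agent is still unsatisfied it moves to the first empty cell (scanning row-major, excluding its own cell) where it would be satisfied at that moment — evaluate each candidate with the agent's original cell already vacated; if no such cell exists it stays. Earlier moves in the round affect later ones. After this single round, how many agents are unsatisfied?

2

Initially unsatisfied (in order): (1,1), (1,2), (2,1), (3,4), (5,3).
  (1,1) → (2,4).
  (1,2): now satisfied by earlier moves; stays.
  (2,1): now satisfied by earlier moves; stays.
  (3,4): no empty cell satisfies it; stays.
  (5,3): no empty cell satisfies it; stays.
Resulting grid:
- + + - +
+ - - # -
+ + + # -
- + + - +
+ + # - +
Unsatisfied now: (3,4), (5,3).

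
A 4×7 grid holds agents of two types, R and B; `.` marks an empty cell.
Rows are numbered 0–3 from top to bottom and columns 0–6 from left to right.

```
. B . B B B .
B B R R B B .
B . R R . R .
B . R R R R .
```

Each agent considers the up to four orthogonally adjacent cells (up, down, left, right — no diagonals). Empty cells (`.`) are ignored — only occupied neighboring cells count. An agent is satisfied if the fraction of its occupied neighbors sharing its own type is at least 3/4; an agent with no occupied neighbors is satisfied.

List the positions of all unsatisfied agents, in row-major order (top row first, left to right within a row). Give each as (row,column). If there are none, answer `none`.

(0,1)B 1/1 satisfied
(0,3)B 1/2 not
(0,4)B 3/3 satisfied
(0,5)B 2/2 satisfied
(1,0)B 2/2 satisfied
(1,1)B 2/3 not
(1,2)R 2/3 not
(1,3)R 2/4 not
(1,4)B 2/3 not
(1,5)B 2/3 not
(2,0)B 2/2 satisfied
(2,2)R 3/3 satisfied
(2,3)R 3/3 satisfied
(2,5)R 1/2 not
(3,0)B 1/1 satisfied
(3,2)R 2/2 satisfied
(3,3)R 3/3 satisfied
(3,4)R 2/2 satisfied
(3,5)R 2/2 satisfied

(0,3), (1,1), (1,2), (1,3), (1,4), (1,5), (2,5)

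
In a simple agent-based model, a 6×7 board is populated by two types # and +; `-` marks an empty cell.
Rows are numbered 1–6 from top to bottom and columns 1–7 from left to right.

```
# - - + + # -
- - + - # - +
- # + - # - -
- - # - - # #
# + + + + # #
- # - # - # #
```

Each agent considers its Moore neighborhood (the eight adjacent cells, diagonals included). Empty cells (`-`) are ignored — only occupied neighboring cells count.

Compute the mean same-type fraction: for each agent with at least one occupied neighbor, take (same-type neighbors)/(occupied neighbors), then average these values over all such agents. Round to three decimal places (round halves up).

Row 1: (1,1)# — no occupied neighbors · (1,4)+ 2/3 · (1,5)+ 1/3 · (1,6)# 1/3
Row 2: (2,3)+ 2/3 · (2,5)# 2/4 · (2,7)+ 0/1
Row 3: (3,2)# 1/3 · (3,3)+ 1/3 · (3,5)# 2/2
Row 4: (4,3)# 1/5 · (4,6)# 4/5 · (4,7)# 3/3
Row 5: (5,1)# 1/2 · (5,2)+ 1/4 · (5,3)+ 2/5 · (5,4)+ 2/4 · (5,5)+ 1/5 · (5,6)# 5/6 · (5,7)# 5/5
Row 6: (6,2)# 1/3 · (6,4)# 0/3 · (6,6)# 3/4 · (6,7)# 3/3
Sum over 23 agents: 2/3 + 1/3 + 1/3 + 2/3 + 2/4 + 0/1 + 1/3 + 1/3 + 2/2 + 1/5 + 4/5 + 3/3 + 1/2 + 1/4 + 2/5 + 2/4 + 1/5 + 5/6 + 5/5 + 1/3 + 0/3 + 3/4 + 3/3 = 179/15; mean = 179/15 ÷ 23 = 179/345 = 0.518840… → 0.519.

0.519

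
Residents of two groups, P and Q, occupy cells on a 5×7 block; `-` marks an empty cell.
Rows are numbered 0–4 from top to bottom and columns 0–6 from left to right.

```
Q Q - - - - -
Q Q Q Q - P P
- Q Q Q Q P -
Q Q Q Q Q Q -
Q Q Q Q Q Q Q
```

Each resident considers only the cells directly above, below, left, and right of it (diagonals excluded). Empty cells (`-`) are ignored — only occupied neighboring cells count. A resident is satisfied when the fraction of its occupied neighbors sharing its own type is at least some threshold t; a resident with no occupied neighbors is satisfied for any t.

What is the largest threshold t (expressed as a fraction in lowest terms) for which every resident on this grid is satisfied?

Row 0: (0,0)Q 2/2 · (0,1)Q 2/2
Row 1: (1,0)Q 2/2 · (1,1)Q 4/4 · (1,2)Q 3/3 · (1,3)Q 2/2 · (1,5)P 2/2 · (1,6)P 1/1
Row 2: (2,1)Q 3/3 · (2,2)Q 4/4 · (2,3)Q 4/4 · (2,4)Q 2/3 · (2,5)P 1/3
Row 3: (3,0)Q 2/2 · (3,1)Q 4/4 · (3,2)Q 4/4 · (3,3)Q 4/4 · (3,4)Q 4/4 · (3,5)Q 2/3
Row 4: (4,0)Q 2/2 · (4,1)Q 3/3 · (4,2)Q 3/3 · (4,3)Q 3/3 · (4,4)Q 3/3 · (4,5)Q 3/3 · (4,6)Q 1/1
The smallest same-type fraction is 1/3 at (2,5), which reduces to 1/3. Any threshold above that leaves this resident unsatisfied.

1/3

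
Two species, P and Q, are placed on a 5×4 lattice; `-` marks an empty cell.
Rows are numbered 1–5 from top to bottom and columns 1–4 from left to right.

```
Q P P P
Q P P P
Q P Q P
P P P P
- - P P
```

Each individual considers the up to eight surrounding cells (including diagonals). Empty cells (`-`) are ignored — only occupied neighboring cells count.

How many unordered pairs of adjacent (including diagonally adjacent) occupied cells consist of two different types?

Scan each occupied cell's neighbors to the right and below (and the two forward diagonals) so each pair is counted once.
From row 1: 3 unlike of 13 pairs (running 3/13).
From row 2: 6 unlike of 13 pairs (running 9/26).
From row 3: 8 unlike of 13 pairs (running 17/39).
From row 4: 0 unlike of 8 pairs (running 17/47).
From row 5: 0 unlike of 1 pairs (running 17/48).
Total adjacent occupied pairs: 48; unlike-type pairs: 17.

17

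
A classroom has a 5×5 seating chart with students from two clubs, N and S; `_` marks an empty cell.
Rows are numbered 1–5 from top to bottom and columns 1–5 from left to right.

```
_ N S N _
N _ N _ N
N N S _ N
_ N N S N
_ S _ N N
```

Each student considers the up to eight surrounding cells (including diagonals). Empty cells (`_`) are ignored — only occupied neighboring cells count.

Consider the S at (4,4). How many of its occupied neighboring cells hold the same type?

1

Occupied neighbors of (4,4): (3,3)=S, (3,5)=N, (4,3)=N, (4,5)=N, (5,4)=N, (5,5)=N.
Same type (S): 1 of 6.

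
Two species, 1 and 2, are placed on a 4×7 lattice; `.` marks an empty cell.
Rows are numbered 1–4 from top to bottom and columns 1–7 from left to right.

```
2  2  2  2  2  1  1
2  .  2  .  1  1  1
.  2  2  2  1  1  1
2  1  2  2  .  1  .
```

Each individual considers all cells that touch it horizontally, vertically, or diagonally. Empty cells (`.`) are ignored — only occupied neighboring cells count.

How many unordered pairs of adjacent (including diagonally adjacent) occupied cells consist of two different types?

Scan each occupied cell's neighbors to the right and below (and the two forward diagonals) so each pair is counted once.
From row 1: 4 unlike of 19 pairs (running 4/19).
From row 2: 1 unlike of 14 pairs (running 5/33).
From row 3: 4 unlike of 17 pairs (running 9/50).
From row 4: 2 unlike of 3 pairs (running 11/53).
Total adjacent occupied pairs: 53; unlike-type pairs: 11.

11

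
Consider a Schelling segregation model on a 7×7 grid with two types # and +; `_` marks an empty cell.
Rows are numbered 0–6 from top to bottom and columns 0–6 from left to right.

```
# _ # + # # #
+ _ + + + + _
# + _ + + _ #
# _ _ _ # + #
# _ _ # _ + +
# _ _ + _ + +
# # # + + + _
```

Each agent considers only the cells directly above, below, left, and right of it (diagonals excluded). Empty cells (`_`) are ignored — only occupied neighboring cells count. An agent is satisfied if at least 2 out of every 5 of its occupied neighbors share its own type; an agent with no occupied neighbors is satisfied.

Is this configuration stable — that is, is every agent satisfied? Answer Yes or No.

Row 0: (0,0)# 0/1 unhappy · (0,2)# 0/2 unhappy · (0,3)+ 1/3 unhappy · (0,4)# 1/3 unhappy · (0,5)# 2/3 ok · (0,6)# 1/1 ok
Row 1: (1,0)+ 0/2 unhappy · (1,2)+ 1/2 ok · (1,3)+ 4/4 ok · (1,4)+ 3/4 ok · (1,5)+ 1/2 ok
Row 2: (2,0)# 1/3 unhappy · (2,1)+ 0/1 unhappy · (2,3)+ 2/2 ok · (2,4)+ 2/3 ok · (2,6)# 1/1 ok
Row 3: (3,0)# 2/2 ok · (3,4)# 0/2 unhappy · (3,5)+ 1/3 unhappy · (3,6)# 1/3 unhappy
Row 4: (4,0)# 2/2 ok · (4,3)# 0/1 unhappy · (4,5)+ 3/3 ok · (4,6)+ 2/3 ok
Row 5: (5,0)# 2/2 ok · (5,3)+ 1/2 ok · (5,5)+ 3/3 ok · (5,6)+ 2/2 ok
Row 6: (6,0)# 2/2 ok · (6,1)# 2/2 ok · (6,2)# 1/2 ok · (6,3)+ 2/3 ok · (6,4)+ 2/2 ok · (6,5)+ 2/2 ok
For instance (0,0) has only 0/1 same-type neighbors, below 2/5.

No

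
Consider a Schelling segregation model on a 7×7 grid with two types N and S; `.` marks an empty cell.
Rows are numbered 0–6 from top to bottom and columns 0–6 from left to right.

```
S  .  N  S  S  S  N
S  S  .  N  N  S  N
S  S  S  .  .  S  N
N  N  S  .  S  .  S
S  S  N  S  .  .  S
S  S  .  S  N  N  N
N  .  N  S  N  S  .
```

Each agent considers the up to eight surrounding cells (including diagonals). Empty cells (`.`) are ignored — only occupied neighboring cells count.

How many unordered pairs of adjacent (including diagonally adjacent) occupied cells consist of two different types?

Scan each occupied cell's neighbors to the right and below (and the two forward diagonals) so each pair is counted once.
From row 0: 10 unlike of 18 pairs (running 10/18).
From row 1: 6 unlike of 15 pairs (running 16/33).
From row 2: 7 unlike of 13 pairs (running 23/46).
From row 3: 6 unlike of 12 pairs (running 29/58).
From row 4: 7 unlike of 13 pairs (running 36/71).
From row 5: 10 unlike of 16 pairs (running 46/87).
From row 6: 3 unlike of 3 pairs (running 49/90).
Total adjacent occupied pairs: 90; unlike-type pairs: 49.

49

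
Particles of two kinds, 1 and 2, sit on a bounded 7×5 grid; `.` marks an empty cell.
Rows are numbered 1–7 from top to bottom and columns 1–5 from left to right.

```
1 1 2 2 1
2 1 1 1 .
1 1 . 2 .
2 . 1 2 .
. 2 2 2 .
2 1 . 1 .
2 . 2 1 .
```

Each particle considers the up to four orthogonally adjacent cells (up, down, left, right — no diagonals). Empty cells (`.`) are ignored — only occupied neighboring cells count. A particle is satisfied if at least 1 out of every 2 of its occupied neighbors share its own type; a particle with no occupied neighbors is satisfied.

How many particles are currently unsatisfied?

10

Row 1: (1,1)1 1/2 satisfied · (1,2)1 2/3 satisfied · (1,3)2 1/3 not · (1,4)2 1/3 not · (1,5)1 0/1 not
Row 2: (2,1)2 0/3 not · (2,2)1 3/4 satisfied · (2,3)1 2/3 satisfied · (2,4)1 1/3 not
Row 3: (3,1)1 1/3 not · (3,2)1 2/2 satisfied · (3,4)2 1/2 satisfied
Row 4: (4,1)2 0/1 not · (4,3)1 0/2 not · (4,4)2 2/3 satisfied
Row 5: (5,2)2 1/2 satisfied · (5,3)2 2/3 satisfied · (5,4)2 2/3 satisfied
Row 6: (6,1)2 1/2 satisfied · (6,2)1 0/2 not · (6,4)1 1/2 satisfied
Row 7: (7,1)2 1/1 satisfied · (7,3)2 0/1 not · (7,4)1 1/2 satisfied
Unsatisfied: (1,3), (1,4), (1,5), (2,1), (2,4), (3,1), (4,1), (4,3), (6,2), (7,3) — 10 in total.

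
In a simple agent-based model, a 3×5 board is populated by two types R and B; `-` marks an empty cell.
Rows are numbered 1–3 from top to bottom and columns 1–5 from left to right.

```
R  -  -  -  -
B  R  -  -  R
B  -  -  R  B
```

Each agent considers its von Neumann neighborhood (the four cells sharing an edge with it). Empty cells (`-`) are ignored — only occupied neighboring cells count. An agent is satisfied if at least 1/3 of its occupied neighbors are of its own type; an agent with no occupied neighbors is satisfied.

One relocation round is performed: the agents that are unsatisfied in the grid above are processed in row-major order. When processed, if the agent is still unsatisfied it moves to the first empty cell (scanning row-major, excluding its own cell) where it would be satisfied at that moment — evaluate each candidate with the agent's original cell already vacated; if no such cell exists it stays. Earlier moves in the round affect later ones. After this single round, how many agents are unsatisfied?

0

Initially unsatisfied (in order): (1,1), (2,2), (2,5), (3,4), (3,5).
  (1,1) → (1,2).
  (2,2): now satisfied by earlier moves; stays.
  (2,5) → (1,1).
  (3,4) → (1,3).
  (3,5): now satisfied by earlier moves; stays.
Resulting grid:
R R R - -
B R - - -
B - - - B
All satisfied now.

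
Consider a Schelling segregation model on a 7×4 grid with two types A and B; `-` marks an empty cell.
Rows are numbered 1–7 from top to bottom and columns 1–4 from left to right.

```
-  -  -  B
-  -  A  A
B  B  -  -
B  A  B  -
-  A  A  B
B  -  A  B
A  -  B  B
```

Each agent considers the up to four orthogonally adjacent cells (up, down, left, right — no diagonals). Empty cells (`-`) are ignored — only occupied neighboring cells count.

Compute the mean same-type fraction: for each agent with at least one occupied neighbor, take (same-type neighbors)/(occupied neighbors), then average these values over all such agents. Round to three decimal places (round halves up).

Row 1: (1,4)B 0/1
Row 2: (2,3)A 1/1 · (2,4)A 1/2
Row 3: (3,1)B 2/2 · (3,2)B 1/2
Row 4: (4,1)B 1/2 · (4,2)A 1/4 · (4,3)B 0/2
Row 5: (5,2)A 2/2 · (5,3)A 2/4 · (5,4)B 1/2
Row 6: (6,1)B 0/1 · (6,3)A 1/3 · (6,4)B 2/3
Row 7: (7,1)A 0/1 · (7,3)B 1/2 · (7,4)B 2/2
Sum over 17 agents: 0/1 + 1/1 + 1/2 + 2/2 + 1/2 + 1/2 + 1/4 + 0/2 + 2/2 + 2/4 + 1/2 + 0/1 + 1/3 + 2/3 + 0/1 + 1/2 + 2/2 = 33/4; mean = 33/4 ÷ 17 = 33/68 = 0.485294… → 0.485.

0.485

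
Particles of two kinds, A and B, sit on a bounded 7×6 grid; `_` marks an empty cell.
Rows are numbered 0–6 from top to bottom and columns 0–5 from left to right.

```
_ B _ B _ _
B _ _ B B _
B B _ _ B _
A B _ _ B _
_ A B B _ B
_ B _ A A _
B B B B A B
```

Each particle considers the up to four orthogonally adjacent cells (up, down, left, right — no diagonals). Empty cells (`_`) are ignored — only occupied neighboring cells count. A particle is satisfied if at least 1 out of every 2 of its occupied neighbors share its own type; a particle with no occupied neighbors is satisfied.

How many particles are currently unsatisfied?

Row 0: (0,1)B 0/0 satisfied · (0,3)B 1/1 satisfied
Row 1: (1,0)B 1/1 satisfied · (1,3)B 2/2 satisfied · (1,4)B 2/2 satisfied
Row 2: (2,0)B 2/3 satisfied · (2,1)B 2/2 satisfied · (2,4)B 2/2 satisfied
Row 3: (3,0)A 0/2 not · (3,1)B 1/3 not · (3,4)B 1/1 satisfied
Row 4: (4,1)A 0/3 not · (4,2)B 1/2 satisfied · (4,3)B 1/2 satisfied · (4,5)B 0/0 satisfied
Row 5: (5,1)B 1/2 satisfied · (5,3)A 1/3 not · (5,4)A 2/2 satisfied
Row 6: (6,0)B 1/1 satisfied · (6,1)B 3/3 satisfied · (6,2)B 2/2 satisfied · (6,3)B 1/3 not · (6,4)A 1/3 not · (6,5)B 0/1 not
Unsatisfied: (3,0), (3,1), (4,1), (5,3), (6,3), (6,4), (6,5) — 7 in total.

7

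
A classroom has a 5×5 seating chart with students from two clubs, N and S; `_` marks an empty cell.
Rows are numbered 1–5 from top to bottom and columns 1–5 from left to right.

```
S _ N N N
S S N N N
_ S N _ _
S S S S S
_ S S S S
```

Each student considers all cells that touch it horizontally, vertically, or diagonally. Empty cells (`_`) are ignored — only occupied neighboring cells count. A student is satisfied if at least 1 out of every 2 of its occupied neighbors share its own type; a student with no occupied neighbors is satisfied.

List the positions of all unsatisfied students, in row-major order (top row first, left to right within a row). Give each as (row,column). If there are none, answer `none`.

(3,3)

(1,1)S 2/2 satisfied
(1,3)N 3/4 satisfied
(1,4)N 5/5 satisfied
(1,5)N 3/3 satisfied
(2,1)S 3/3 satisfied
(2,2)S 3/6 satisfied
(2,3)N 4/6 satisfied
(2,4)N 6/6 satisfied
(2,5)N 3/3 satisfied
(3,2)S 5/7 satisfied
(3,3)N 2/7 not
(4,1)S 3/3 satisfied
(4,2)S 5/6 satisfied
(4,3)S 6/7 satisfied
(4,4)S 5/6 satisfied
(4,5)S 3/3 satisfied
(5,2)S 4/4 satisfied
(5,3)S 5/5 satisfied
(5,4)S 5/5 satisfied
(5,5)S 3/3 satisfied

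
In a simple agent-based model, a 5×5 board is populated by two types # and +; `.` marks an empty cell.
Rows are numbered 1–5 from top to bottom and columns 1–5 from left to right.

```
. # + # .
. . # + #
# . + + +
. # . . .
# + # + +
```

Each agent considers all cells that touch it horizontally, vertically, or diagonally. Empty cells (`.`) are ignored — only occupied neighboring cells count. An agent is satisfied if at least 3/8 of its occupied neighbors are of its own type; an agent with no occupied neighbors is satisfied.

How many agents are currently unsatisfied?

5

(1,2)# 1/2 ✓
(1,3)+ 1/4 ✗
(1,4)# 2/4 ✓
(2,3)# 2/6 ✗
(2,4)+ 4/7 ✓
(2,5)# 1/4 ✗
(3,1)# 1/1 ✓
(3,3)+ 2/4 ✓
(3,4)+ 3/5 ✓
(3,5)+ 2/3 ✓
(4,2)# 3/5 ✓
(5,1)# 1/2 ✓
(5,2)+ 0/3 ✗
(5,3)# 1/3 ✗
(5,4)+ 1/2 ✓
(5,5)+ 1/1 ✓
Unsatisfied: (1,3), (2,3), (2,5), (5,2), (5,3) — 5 in total.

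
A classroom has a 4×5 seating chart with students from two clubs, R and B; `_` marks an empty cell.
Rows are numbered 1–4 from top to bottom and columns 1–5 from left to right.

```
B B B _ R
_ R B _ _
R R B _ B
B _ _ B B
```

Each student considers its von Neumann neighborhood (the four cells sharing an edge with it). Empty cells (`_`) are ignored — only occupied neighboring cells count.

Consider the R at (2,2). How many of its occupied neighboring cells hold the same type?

1

Occupied neighbors of (2,2): (1,2)=B, (3,2)=R, (2,3)=B.
Same type (R): 1 of 3.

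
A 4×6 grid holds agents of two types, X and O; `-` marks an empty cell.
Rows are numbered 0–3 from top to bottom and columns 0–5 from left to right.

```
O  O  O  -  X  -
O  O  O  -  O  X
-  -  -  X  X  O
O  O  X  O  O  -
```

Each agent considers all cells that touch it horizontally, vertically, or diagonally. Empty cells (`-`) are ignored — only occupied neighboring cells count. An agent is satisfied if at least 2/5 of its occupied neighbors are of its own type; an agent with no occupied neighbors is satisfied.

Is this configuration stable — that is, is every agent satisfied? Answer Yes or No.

No

(0,0)O 3/3 ✓
(0,1)O 5/5 ✓
(0,2)O 3/3 ✓
(0,4)X 1/2 ✓
(1,0)O 3/3 ✓
(1,1)O 5/5 ✓
(1,2)O 3/4 ✓
(1,4)O 1/5 ✗
(1,5)X 2/4 ✓
(2,3)X 2/6 ✗
(2,4)X 2/6 ✗
(2,5)O 2/4 ✓
(3,0)O 1/1 ✓
(3,1)O 1/2 ✓
(3,2)X 1/3 ✗
(3,3)O 1/4 ✗
(3,4)O 2/4 ✓
For instance (1,4) has only 1/5 same-type neighbors, below 2/5.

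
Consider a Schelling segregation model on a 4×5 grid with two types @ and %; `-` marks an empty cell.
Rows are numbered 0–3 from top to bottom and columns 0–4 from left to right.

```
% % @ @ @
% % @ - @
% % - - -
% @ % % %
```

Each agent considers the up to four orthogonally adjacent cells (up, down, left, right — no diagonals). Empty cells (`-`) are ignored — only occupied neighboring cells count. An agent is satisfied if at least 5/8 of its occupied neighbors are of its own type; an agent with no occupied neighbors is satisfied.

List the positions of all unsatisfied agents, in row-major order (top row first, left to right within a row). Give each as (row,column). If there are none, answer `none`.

(1,2), (3,0), (3,1), (3,2)

Row 0: (0,0)% 2/2 ok · (0,1)% 2/3 ok · (0,2)@ 2/3 ok · (0,3)@ 2/2 ok · (0,4)@ 2/2 ok
Row 1: (1,0)% 3/3 ok · (1,1)% 3/4 ok · (1,2)@ 1/2 unhappy · (1,4)@ 1/1 ok
Row 2: (2,0)% 3/3 ok · (2,1)% 2/3 ok
Row 3: (3,0)% 1/2 unhappy · (3,1)@ 0/3 unhappy · (3,2)% 1/2 unhappy · (3,3)% 2/2 ok · (3,4)% 1/1 ok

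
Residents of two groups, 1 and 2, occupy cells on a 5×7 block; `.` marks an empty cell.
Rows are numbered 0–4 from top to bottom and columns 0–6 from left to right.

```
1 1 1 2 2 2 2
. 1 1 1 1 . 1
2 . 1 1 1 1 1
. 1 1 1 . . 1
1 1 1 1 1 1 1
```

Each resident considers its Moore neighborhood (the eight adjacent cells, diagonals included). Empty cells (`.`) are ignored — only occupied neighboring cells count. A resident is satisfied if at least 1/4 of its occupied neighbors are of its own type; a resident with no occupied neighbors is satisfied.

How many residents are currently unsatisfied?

(0,0)1 2/2 satisfied
(0,1)1 4/4 satisfied
(0,2)1 4/5 satisfied
(0,3)2 1/5 not
(0,4)2 2/4 satisfied
(0,5)2 2/4 satisfied
(0,6)2 1/2 satisfied
(1,1)1 5/6 satisfied
(1,2)1 6/7 satisfied
(1,3)1 6/8 satisfied
(1,4)1 4/7 satisfied
(1,6)1 2/4 satisfied
(2,0)2 0/2 not
(2,2)1 7/7 satisfied
(2,3)1 7/7 satisfied
(2,4)1 5/5 satisfied
(2,5)1 5/5 satisfied
(2,6)1 3/3 satisfied
(3,1)1 5/6 satisfied
(3,2)1 7/7 satisfied
(3,3)1 7/7 satisfied
(3,6)1 4/4 satisfied
(4,0)1 2/2 satisfied
(4,1)1 4/4 satisfied
(4,2)1 5/5 satisfied
(4,3)1 4/4 satisfied
(4,4)1 3/3 satisfied
(4,5)1 3/3 satisfied
(4,6)1 2/2 satisfied
Unsatisfied: (0,3), (2,0) — 2 in total.

2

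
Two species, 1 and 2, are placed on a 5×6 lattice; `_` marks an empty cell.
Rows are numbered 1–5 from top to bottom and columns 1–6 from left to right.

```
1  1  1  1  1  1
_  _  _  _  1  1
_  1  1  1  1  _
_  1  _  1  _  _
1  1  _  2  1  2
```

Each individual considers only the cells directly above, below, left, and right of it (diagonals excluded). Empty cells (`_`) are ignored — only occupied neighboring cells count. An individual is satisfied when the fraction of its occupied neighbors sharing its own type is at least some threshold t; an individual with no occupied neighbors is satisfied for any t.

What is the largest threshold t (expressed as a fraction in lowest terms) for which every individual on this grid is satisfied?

0/1

(1,1)1 1/1
(1,2)1 2/2
(1,3)1 2/2
(1,4)1 2/2
(1,5)1 3/3
(1,6)1 2/2
(2,5)1 3/3
(2,6)1 2/2
(3,2)1 2/2
(3,3)1 2/2
(3,4)1 3/3
(3,5)1 2/2
(4,2)1 2/2
(4,4)1 1/2
(5,1)1 1/1
(5,2)1 2/2
(5,4)2 0/2
(5,5)1 0/2
(5,6)2 0/1
The smallest same-type fraction is 0/2 at (5,4), which reduces to 0/1. Any threshold above that leaves this individual unsatisfied.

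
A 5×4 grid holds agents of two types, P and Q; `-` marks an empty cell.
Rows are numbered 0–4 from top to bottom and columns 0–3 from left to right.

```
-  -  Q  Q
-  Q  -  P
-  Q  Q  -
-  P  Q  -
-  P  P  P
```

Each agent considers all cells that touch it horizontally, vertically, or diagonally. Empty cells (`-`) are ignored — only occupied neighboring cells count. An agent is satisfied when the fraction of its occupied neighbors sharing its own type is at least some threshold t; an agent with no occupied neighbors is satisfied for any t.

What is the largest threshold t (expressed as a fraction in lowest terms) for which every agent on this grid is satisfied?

0/1

Row 0: (0,2)Q 2/3 · (0,3)Q 1/2
Row 1: (1,1)Q 3/3 · (1,3)P 0/3
Row 2: (2,1)Q 3/4 · (2,2)Q 3/5
Row 3: (3,1)P 2/5 · (3,2)Q 2/6
Row 4: (4,1)P 2/3 · (4,2)P 3/4 · (4,3)P 1/2
The smallest same-type fraction is 0/3 at (1,3), which reduces to 0/1. Any threshold above that leaves this agent unsatisfied.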